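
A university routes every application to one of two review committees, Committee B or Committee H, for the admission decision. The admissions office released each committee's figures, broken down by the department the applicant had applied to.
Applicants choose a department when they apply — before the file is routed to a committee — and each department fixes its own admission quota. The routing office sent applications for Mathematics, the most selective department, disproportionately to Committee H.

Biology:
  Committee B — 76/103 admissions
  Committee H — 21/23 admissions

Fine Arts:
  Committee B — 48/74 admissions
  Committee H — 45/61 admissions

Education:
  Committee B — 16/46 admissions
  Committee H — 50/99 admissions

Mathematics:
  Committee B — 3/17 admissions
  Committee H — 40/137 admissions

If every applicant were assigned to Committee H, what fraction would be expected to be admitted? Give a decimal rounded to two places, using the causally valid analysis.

0.59

The department-specific comparison favours Committee H throughout, but the pooled figures favour Committee B. The question is whether to condition on department.
Department differs across review committees for reasons unrelated to any effect of the review committee itself, and it separately predicts the outcome — a classic confounder. We must compare within department levels.
Standardising Committee H to the population department mix: 0.225·21/23 + 0.241·45/61 + 0.259·50/99 + 0.275·40/137 = 0.594.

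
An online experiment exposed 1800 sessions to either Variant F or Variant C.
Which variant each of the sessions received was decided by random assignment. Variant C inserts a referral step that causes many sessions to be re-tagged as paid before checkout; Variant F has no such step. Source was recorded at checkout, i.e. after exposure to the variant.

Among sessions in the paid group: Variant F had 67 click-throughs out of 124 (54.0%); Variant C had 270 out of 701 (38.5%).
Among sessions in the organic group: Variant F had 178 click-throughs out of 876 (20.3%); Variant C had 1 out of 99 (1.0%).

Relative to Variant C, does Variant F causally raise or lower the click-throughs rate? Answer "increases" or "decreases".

decreases

The traffic source-specific comparison favours Variant F throughout, but the pooled figures favour Variant C. The question is whether to condition on traffic source.
Because the variant influences traffic source, traffic source is a post-treatment mediator, not a confounder. Stratifying on it would bias the estimate; the causal effect is the crude pooled difference.
Pooled: Variant F 24.5% vs Variant C 33.9%; Variant C is higher overall.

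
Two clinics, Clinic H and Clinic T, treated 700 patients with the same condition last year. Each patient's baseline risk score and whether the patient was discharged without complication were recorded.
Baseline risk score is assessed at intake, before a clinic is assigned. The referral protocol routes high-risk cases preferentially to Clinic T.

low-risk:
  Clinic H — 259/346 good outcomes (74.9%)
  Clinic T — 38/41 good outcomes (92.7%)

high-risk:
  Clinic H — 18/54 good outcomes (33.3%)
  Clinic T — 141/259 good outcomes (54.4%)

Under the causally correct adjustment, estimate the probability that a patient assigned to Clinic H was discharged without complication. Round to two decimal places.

0.56

Since baseline risk score is a pre-existing factor (not a product of the clinic) and it affects the outcome on its own, it is a confounder. The stratified rates, not the pooled rate, identify the causal effect.
Standardising Clinic H to the population baseline risk score mix: 0.553·259/346 + 0.447·18/54 = 0.563.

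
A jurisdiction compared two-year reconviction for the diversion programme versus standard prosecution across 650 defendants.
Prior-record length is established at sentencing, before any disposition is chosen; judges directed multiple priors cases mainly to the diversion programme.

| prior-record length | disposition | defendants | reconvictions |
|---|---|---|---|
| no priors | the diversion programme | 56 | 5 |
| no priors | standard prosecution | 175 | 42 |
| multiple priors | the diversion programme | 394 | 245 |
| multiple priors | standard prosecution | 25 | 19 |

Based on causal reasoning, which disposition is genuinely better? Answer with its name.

Nothing the disposition does changes prior-record length; the imbalance is an allocation artefact. With prior-record length also predicting the outcome, the pooled figure is confounded, and the within-stratum comparison is the causal one.
Within each level — no priors: 8.9% vs 24.0%; multiple priors: 62.2% vs 76.0% — the diversion programme is lower every time.

the diversion programme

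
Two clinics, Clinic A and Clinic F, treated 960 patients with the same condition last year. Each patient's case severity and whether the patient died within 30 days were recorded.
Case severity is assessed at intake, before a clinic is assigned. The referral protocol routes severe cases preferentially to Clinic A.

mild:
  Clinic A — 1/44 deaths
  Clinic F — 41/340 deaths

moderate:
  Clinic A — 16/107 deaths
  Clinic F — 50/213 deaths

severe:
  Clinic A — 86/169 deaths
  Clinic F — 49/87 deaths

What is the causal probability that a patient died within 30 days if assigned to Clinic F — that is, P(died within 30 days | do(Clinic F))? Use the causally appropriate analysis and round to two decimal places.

0.28

Case severity differs across clinics for reasons unrelated to any effect of the clinic itself, and it separately predicts the outcome — a classic confounder. We must compare within case severity levels.
Standardising Clinic F to the population case severity mix: 0.400·41/340 + 0.333·50/213 + 0.267·49/87 = 0.277.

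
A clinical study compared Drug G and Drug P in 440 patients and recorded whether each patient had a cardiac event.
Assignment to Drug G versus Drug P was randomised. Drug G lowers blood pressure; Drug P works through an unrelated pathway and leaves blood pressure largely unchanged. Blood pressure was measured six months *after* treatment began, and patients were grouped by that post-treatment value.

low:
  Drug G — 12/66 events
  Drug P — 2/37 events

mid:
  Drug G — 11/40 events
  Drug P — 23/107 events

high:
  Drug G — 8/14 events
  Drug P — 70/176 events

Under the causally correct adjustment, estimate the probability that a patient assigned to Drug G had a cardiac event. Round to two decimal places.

0.26

The distribution of blood pressure is itself part of what the drug does — it is an intermediate outcome. Holding it fixed would remove that part of the effect; the total effect is the pooled difference.
So P(outcome | do(Drug G)) is just the pooled rate for Drug G: 31/120 = 0.258.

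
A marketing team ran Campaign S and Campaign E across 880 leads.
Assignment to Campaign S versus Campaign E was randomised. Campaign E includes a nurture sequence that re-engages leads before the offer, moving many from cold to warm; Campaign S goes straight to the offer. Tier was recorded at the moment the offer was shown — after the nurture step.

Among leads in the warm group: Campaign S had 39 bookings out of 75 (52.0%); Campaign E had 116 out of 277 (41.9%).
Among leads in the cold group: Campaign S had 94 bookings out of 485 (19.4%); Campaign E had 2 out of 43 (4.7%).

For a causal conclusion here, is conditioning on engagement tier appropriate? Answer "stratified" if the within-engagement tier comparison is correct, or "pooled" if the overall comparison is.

Stratifying would compare campaigns among leads the campaigns themselves sorted into engagement tier groups — a form of selection on an intermediate. The unconditioned pooled rates give the total causal effect.
Pooled: Campaign S 23.8% vs Campaign E 36.9%; Campaign E is higher overall.

pooled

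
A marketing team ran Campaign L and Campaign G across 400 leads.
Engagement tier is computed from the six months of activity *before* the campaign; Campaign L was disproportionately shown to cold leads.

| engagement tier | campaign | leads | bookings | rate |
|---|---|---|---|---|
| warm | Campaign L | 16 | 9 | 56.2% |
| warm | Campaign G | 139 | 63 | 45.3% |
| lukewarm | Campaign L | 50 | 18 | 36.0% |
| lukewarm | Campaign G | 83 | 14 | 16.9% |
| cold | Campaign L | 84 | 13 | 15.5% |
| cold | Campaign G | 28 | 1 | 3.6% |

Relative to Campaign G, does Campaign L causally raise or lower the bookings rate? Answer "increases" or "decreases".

The stratified and pooled comparisons disagree (Campaign L wins within each engagement tier; Campaign G wins overall), so the answer turns on the causal role of engagement tier.
Nothing the campaign does changes engagement tier; the imbalance is an allocation artefact. With engagement tier also predicting the outcome, the pooled figure is confounded, and the within-stratum comparison is the causal one.
Within each level — warm: 56.2% vs 45.3%; lukewarm: 36.0% vs 16.9%; cold: 15.5% vs 3.6% — Campaign L is higher every time.

increases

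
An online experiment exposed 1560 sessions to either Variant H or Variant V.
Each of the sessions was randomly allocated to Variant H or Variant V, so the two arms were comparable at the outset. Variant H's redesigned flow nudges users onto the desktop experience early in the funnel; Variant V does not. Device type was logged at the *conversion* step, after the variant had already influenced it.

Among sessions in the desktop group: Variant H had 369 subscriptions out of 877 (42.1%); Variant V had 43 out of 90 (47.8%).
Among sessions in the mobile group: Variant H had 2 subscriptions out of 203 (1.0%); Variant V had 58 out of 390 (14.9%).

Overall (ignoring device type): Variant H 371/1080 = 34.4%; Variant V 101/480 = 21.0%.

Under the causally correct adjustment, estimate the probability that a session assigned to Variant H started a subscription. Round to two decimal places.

Stratifying would compare variants among sessions the variants themselves sorted into device type groups — a form of selection on an intermediate. The unconditioned pooled rates give the total causal effect.
So P(outcome | do(Variant H)) is just the pooled rate for Variant H: 371/1080 = 0.344.

0.34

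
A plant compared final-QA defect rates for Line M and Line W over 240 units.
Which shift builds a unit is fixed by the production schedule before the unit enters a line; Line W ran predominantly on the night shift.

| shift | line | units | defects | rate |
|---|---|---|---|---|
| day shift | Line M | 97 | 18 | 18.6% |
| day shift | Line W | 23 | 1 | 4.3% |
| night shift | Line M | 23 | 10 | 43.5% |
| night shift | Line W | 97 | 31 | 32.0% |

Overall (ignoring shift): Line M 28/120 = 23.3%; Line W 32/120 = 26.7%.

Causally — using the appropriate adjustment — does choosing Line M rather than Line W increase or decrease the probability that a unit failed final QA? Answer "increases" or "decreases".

The imbalance in shift arose from how units were allocated, not from anything the line did; and shift independently affects the outcome. The pooled gap is confounded — condition on shift.
Within each level — day shift: 18.6% vs 4.3%; night shift: 43.5% vs 32.0% — Line W is lower every time.

increases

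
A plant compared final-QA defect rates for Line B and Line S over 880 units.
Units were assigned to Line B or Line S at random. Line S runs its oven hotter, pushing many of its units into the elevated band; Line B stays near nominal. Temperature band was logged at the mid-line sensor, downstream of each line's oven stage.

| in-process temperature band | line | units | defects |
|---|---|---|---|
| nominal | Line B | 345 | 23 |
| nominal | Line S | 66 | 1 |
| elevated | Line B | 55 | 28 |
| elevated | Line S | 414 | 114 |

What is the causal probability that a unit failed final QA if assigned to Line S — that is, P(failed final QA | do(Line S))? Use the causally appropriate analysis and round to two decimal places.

Line S is lower inside every in-process temperature band stratum but Line B is lower in aggregate. Whether to stratify depends on how in-process temperature band relates to the line.
The distribution of in-process temperature band is itself part of what the line does — it is an intermediate outcome. Holding it fixed would remove that part of the effect; the total effect is the pooled difference.
So P(outcome | do(Line S)) is just the pooled rate for Line S: 115/480 = 0.240.

0.24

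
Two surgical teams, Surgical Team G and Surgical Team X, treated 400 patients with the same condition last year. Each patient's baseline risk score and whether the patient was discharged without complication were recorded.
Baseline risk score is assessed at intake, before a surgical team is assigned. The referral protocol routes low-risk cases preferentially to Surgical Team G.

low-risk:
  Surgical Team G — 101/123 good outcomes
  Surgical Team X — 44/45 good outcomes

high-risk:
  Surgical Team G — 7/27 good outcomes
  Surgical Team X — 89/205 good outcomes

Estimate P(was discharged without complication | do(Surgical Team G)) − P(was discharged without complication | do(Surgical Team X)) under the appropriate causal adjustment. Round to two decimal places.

-0.17

The stratified and pooled comparisons disagree (Surgical Team X wins within each baseline risk score; Surgical Team G wins overall), so the answer turns on the causal role of baseline risk score.
Baseline risk score satisfies the back-door criterion: it is not a descendant of the surgical team, and it blocks the spurious path from surgical team to outcome. Adjusting for it (i.e., using the within-baseline risk score rates) gives the causal effect.
Adjusting over the population distribution of baseline risk score: 0.420·(0.821−0.978) + 0.580·(0.259−0.434) = -0.167.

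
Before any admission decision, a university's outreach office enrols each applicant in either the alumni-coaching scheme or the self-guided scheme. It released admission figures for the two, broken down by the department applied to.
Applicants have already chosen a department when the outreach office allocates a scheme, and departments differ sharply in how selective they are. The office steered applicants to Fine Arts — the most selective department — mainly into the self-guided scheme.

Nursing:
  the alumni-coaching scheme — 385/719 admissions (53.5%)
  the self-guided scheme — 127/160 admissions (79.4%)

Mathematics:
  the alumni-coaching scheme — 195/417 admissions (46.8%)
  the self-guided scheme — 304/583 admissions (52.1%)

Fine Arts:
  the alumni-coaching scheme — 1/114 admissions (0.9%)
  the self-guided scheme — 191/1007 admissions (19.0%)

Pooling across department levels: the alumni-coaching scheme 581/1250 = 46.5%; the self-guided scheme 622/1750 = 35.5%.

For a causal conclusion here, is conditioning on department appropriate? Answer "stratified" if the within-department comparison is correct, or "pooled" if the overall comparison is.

stratified

Within every department level the self-guided scheme has the higher rate, yet pooled the alumni-coaching scheme does — Simpson's reversal.
The imbalance in department arose from how applicants were allocated, not from anything the outreach scheme did; and department independently affects the outcome. The pooled gap is confounded — condition on department.
Within each level — Nursing: 53.5% vs 79.4%; Mathematics: 46.8% vs 52.1%; Fine Arts: 0.9% vs 19.0% — the self-guided scheme is higher every time.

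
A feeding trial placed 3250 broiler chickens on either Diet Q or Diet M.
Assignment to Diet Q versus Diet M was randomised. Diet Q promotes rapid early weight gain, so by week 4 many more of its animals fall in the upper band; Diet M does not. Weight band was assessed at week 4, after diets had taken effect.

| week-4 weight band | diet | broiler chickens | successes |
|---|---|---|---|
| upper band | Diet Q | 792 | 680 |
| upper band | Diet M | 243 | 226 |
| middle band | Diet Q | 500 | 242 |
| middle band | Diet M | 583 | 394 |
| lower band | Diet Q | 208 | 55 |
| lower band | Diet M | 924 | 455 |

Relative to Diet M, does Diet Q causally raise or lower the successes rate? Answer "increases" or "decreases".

increases

The distribution of week-4 weight band is itself part of what the diet does — it is an intermediate outcome. Holding it fixed would remove that part of the effect; the total effect is the pooled difference.
Pooled: Diet Q 65.1% vs Diet M 61.4%; Diet Q is higher overall.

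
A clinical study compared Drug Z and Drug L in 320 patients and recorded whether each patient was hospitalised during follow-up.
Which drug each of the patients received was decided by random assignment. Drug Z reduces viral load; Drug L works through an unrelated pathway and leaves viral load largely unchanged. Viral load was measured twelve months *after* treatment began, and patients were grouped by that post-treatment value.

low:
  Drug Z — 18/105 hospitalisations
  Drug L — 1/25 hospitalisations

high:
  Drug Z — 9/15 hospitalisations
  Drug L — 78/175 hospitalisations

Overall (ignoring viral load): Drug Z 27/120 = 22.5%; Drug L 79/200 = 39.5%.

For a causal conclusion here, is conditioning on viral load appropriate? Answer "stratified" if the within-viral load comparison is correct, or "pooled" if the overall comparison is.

pooled

Viral load here is a post-treatment variable shaped by the drug; conditioning on it would introduce bias rather than remove it. The overall comparison is the causal one.
Pooled: Drug Z 22.5% vs Drug L 39.5%; Drug Z is lower overall.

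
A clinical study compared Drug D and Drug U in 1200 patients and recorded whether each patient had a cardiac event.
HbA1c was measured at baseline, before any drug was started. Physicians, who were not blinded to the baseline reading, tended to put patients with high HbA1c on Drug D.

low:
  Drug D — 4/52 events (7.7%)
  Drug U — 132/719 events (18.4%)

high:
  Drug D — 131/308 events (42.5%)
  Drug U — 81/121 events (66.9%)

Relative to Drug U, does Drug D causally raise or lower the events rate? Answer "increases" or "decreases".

decreases

The imbalance in HbA1c arose from how patients were allocated, not from anything the drug did; and HbA1c independently affects the outcome. The pooled gap is confounded — condition on HbA1c.
Within each level — low: 7.7% vs 18.4%; high: 42.5% vs 66.9% — Drug D is lower every time.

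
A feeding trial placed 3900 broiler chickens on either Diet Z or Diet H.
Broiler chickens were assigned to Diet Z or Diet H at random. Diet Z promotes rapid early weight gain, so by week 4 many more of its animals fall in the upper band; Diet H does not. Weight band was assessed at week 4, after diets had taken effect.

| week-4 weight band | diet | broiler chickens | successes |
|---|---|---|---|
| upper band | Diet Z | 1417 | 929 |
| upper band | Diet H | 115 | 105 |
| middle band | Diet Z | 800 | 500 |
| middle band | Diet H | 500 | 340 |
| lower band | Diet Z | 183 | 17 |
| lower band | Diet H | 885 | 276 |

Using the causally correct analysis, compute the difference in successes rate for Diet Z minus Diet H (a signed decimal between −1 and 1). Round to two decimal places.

+0.12

Diet H is higher inside every week-4 weight band stratum but Diet Z is higher in aggregate. Whether to stratify depends on how week-4 weight band relates to the diet.
Because the diet influences week-4 weight band, week-4 weight band is a post-treatment mediator, not a confounder. Stratifying on it would bias the estimate; the causal effect is the crude pooled difference.
The causal difference is the pooled difference: 0.603 − 0.481 = +0.122.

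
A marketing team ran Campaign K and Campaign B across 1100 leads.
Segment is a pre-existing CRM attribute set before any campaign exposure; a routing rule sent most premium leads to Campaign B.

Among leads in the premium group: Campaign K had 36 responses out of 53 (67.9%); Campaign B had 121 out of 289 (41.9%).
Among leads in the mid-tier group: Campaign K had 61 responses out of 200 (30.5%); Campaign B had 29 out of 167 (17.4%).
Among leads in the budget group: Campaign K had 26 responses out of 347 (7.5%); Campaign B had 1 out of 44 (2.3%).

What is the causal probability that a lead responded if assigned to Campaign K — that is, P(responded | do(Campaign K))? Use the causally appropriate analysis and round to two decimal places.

0.34

Customer segment satisfies the back-door criterion: it is not a descendant of the campaign, and it blocks the spurious path from campaign to outcome. Adjusting for it (i.e., using the within-customer segment rates) gives the causal effect.
Standardising Campaign K to the population customer segment mix: 0.311·36/53 + 0.334·61/200 + 0.355·26/347 = 0.340.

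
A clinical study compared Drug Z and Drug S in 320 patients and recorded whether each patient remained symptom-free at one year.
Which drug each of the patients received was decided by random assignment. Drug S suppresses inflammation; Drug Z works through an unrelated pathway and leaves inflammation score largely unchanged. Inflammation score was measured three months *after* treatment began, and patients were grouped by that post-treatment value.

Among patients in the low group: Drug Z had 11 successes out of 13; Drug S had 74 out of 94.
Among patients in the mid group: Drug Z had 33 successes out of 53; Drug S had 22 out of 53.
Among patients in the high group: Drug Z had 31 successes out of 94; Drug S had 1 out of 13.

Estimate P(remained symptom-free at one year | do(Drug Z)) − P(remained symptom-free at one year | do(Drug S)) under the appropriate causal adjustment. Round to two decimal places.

-0.14

Inflammation score is downstream of the drug. One should not condition on a consequence of treatment, so the overall rates are the right comparison.
The causal difference is the pooled difference: 0.469 − 0.606 = -0.138.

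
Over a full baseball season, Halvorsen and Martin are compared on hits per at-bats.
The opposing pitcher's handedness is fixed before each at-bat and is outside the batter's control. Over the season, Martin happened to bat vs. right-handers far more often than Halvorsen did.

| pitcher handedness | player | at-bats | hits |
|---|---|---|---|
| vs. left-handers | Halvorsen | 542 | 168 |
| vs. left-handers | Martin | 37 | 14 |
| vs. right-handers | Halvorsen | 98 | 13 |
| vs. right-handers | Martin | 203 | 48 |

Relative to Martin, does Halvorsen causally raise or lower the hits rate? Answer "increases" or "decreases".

decreases

The stratified and pooled comparisons disagree (Martin wins within each pitcher handedness; Halvorsen wins overall), so the answer turns on the causal role of pitcher handedness.
Pitcher handedness is set before the player has any effect — it is not caused by the player — and it independently drives the outcome. That makes it a confounder, so the causal comparison is within pitcher handedness levels.
Within each level — vs. left-handers: 31.0% vs 37.8%; vs. right-handers: 13.3% vs 23.6% — Martin is higher every time.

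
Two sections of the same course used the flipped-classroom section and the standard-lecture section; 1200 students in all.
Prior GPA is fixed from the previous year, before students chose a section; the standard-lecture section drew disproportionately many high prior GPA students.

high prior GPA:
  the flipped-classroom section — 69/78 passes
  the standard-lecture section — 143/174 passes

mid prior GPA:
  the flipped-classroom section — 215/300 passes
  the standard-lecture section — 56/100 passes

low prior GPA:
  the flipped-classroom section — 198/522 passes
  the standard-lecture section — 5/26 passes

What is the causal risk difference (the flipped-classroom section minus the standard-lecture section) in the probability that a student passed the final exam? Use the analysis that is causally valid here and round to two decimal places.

+0.15

The stratified and pooled comparisons disagree (the flipped-classroom section wins within each prior GPA band; the standard-lecture section wins overall), so the answer turns on the causal role of prior GPA band.
The imbalance in prior GPA band arose from how students were allocated, not from anything the teaching method did; and prior GPA band independently affects the outcome. The pooled gap is confounded — condition on prior GPA band.
Adjusting over the population distribution of prior GPA band: 0.210·(0.885−0.822) + 0.333·(0.717−0.560) + 0.457·(0.379−0.192) = +0.151.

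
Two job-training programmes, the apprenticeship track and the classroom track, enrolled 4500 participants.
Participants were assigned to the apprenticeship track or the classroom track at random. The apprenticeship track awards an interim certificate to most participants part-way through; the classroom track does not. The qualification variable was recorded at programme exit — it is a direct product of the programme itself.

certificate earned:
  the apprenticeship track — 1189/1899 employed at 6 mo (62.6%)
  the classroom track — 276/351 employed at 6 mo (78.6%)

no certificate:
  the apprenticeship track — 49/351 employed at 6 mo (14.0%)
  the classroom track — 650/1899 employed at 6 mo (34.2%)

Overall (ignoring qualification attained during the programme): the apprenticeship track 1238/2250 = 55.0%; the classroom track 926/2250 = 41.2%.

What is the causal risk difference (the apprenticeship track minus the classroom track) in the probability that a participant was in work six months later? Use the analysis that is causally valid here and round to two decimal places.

+0.14

Within every qualification attained during the programme level the classroom track has the higher rate, yet pooled the apprenticeship track does — Simpson's reversal.
Qualification attained during the programme lies on the pathway programme → qualification attained during the programme → outcome, so adjusting for it blocks the indirect effect. For the total causal effect of programme, use the unadjusted pooled rates.
The causal difference is the pooled difference: 0.550 − 0.412 = +0.139.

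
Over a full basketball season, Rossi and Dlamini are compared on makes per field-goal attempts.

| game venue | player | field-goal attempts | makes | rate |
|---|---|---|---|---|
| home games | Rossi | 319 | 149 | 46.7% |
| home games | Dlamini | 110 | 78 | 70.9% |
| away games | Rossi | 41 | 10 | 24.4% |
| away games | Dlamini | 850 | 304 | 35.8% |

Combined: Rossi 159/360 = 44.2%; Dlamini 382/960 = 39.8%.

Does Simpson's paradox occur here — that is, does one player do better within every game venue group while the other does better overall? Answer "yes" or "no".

yes

Within each game venue level (home games 46.7% vs 70.9%; away games 24.4% vs 35.8%), Dlamini has the higher rate every time. Pooled: 44.2% vs 39.8% — Rossi has the higher rate overall. The two comparisons disagree.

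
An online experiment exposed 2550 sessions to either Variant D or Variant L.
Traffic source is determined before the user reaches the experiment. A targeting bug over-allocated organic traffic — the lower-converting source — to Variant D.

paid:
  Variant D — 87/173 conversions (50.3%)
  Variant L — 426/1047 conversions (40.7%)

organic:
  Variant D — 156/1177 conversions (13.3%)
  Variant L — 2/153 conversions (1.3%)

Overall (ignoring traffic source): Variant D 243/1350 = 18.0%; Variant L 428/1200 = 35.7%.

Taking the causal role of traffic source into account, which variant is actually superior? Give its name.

Variant D

Traffic source satisfies the back-door criterion: it is not a descendant of the variant, and it blocks the spurious path from variant to outcome. Adjusting for it (i.e., using the within-traffic source rates) gives the causal effect.
Within each level — paid: 50.3% vs 40.7%; organic: 13.3% vs 1.3% — Variant D is higher every time.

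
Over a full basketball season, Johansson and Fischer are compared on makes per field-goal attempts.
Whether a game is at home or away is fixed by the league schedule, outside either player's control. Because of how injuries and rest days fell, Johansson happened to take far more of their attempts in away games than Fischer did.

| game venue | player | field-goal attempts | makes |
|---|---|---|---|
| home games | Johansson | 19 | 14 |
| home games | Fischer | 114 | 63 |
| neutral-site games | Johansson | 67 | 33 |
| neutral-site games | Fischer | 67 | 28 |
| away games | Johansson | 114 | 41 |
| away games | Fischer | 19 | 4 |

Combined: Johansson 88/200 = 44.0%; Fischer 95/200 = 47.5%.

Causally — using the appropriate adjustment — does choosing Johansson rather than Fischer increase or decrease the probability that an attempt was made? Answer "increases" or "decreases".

increases

The game venue-specific comparison favours Johansson throughout, but the pooled figures favour Fischer. The question is whether to condition on game venue.
Game venue differs across players for reasons unrelated to any effect of the player itself, and it separately predicts the outcome — a classic confounder. We must compare within game venue levels.
Within each level — home games: 73.7% vs 55.3%; neutral-site games: 49.3% vs 41.8%; away games: 36.0% vs 21.1% — Johansson is higher every time.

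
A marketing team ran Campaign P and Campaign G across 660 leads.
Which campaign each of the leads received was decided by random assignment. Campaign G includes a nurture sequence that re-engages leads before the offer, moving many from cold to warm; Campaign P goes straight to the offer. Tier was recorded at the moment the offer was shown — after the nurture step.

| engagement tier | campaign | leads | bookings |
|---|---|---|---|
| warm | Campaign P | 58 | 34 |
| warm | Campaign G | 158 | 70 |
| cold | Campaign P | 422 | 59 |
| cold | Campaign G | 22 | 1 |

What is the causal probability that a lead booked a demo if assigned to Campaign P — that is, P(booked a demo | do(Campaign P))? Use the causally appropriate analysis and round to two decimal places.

0.19

The engagement tier-specific comparison favours Campaign P throughout, but the pooled figures favour Campaign G. The question is whether to condition on engagement tier.
Engagement tier is recorded after the campaign and is itself shifted by it — it sits on the causal path from campaign to outcome. Conditioning on a mediator would strip out part of the effect we want; the pooled comparison gives the total causal effect.
So P(outcome | do(Campaign P)) is just the pooled rate for Campaign P: 93/480 = 0.194.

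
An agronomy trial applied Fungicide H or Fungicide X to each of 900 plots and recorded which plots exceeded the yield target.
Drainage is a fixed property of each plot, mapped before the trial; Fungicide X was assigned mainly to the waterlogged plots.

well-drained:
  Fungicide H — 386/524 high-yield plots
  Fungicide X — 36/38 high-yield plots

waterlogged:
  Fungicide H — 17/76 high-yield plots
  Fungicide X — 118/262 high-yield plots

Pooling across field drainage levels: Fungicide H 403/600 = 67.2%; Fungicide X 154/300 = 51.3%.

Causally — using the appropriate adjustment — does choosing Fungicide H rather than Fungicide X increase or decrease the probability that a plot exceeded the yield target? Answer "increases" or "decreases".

decreases

Field drainage differs across fungicides for reasons unrelated to any effect of the fungicide itself, and it separately predicts the outcome — a classic confounder. We must compare within field drainage levels.
Within each level — well-drained: 73.7% vs 94.7%; waterlogged: 22.4% vs 45.0% — Fungicide X is higher every time.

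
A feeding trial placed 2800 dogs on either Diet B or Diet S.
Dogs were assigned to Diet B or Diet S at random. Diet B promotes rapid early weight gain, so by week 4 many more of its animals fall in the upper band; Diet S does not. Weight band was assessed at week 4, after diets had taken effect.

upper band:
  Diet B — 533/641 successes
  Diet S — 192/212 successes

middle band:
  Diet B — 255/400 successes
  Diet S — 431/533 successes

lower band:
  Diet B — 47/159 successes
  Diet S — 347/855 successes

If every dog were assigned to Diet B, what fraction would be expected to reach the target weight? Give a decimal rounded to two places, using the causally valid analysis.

The stratified and pooled comparisons disagree (Diet S wins within each week-4 weight band; Diet B wins overall), so the answer turns on the causal role of week-4 weight band.
Week-4 weight band lies on the pathway diet → week-4 weight band → outcome, so adjusting for it blocks the indirect effect. For the total causal effect of diet, use the unadjusted pooled rates.
So P(outcome | do(Diet B)) is just the pooled rate for Diet B: 835/1200 = 0.696.

0.70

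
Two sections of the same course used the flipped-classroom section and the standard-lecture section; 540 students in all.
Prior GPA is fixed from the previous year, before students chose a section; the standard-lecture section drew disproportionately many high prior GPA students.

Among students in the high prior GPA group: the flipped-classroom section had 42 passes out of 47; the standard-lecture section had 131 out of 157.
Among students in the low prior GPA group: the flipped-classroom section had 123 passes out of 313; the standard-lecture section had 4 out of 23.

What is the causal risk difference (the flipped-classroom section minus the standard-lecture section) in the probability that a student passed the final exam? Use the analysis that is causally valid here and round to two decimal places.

Prior GPA band satisfies the back-door criterion: it is not a descendant of the teaching method, and it blocks the spurious path from teaching method to outcome. Adjusting for it (i.e., using the within-prior GPA band rates) gives the causal effect.
Adjusting over the population distribution of prior GPA band: 0.378·(0.894−0.834) + 0.622·(0.393−0.174) = +0.159.

+0.16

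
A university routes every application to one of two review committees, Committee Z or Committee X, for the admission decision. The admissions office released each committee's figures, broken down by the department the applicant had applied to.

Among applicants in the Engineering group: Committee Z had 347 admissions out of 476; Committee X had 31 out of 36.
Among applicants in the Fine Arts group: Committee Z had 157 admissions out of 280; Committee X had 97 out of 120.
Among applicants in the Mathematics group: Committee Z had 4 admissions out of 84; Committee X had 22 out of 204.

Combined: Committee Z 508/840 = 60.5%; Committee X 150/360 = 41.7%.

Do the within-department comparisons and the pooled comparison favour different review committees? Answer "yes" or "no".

Within each department level (Engineering 72.9% vs 86.1%; Fine Arts 56.1% vs 80.8%; Mathematics 4.8% vs 10.8%), Committee X has the higher rate every time. Pooled: 60.5% vs 41.7% — Committee Z has the higher rate overall. The two comparisons disagree.

yes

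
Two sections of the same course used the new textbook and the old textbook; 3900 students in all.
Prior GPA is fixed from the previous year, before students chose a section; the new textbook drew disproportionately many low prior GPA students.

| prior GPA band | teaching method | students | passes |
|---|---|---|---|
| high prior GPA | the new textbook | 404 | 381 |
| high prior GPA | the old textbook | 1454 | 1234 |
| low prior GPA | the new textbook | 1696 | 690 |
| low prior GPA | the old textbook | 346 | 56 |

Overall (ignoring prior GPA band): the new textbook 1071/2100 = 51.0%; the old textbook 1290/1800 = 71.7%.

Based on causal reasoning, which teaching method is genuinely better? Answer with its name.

the new textbook

Here prior GPA band is a common cause — it drives both which teaching method a case falls under and the outcome. The crude comparison mixes populations; the stratum-specific rates are the causally relevant ones.
Within each level — high prior GPA: 94.3% vs 84.9%; low prior GPA: 40.7% vs 16.2% — the new textbook is higher every time.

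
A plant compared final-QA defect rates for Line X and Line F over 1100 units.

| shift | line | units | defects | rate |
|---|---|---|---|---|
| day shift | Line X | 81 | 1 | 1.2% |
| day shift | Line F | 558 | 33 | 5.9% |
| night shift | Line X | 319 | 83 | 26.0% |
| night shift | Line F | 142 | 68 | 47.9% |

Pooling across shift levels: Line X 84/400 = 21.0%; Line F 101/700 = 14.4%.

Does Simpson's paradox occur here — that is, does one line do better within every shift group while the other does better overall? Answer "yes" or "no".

Within each shift level (day shift 1.2% vs 5.9%; night shift 26.0% vs 47.9%), Line X has the lower rate every time. Pooled: 21.0% vs 14.4% — Line F has the lower rate overall. The two comparisons disagree.

yes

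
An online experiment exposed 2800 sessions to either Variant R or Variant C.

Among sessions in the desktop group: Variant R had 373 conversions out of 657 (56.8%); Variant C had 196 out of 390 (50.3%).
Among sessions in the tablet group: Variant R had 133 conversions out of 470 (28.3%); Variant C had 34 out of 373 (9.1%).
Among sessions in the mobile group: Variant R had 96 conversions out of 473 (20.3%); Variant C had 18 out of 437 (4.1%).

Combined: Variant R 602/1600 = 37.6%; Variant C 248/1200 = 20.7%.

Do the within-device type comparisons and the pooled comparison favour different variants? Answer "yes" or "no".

Within each device type level (desktop 56.8% vs 50.3%; tablet 28.3% vs 9.1%; mobile 20.3% vs 4.1%), Variant R has the higher rate every time. Pooled: 37.6% vs 20.7% — Variant R has the higher rate overall. They agree.

no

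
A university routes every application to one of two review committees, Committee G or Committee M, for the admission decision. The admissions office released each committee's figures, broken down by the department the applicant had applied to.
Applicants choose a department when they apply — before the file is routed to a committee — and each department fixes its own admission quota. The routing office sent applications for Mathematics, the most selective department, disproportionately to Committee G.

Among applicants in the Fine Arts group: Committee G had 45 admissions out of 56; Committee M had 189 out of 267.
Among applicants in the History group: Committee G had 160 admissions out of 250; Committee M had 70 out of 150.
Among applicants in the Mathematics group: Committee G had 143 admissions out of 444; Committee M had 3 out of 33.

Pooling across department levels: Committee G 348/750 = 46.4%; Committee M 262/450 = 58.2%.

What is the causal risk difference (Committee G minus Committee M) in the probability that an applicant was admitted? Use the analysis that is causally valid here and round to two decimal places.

Department is set before the review committee has any effect — it is not caused by the review committee — and it independently drives the outcome. That makes it a confounder, so the causal comparison is within department levels.
Adjusting over the population distribution of department: 0.269·(0.804−0.708) + 0.333·(0.640−0.467) + 0.398·(0.322−0.091) = +0.175.

+0.18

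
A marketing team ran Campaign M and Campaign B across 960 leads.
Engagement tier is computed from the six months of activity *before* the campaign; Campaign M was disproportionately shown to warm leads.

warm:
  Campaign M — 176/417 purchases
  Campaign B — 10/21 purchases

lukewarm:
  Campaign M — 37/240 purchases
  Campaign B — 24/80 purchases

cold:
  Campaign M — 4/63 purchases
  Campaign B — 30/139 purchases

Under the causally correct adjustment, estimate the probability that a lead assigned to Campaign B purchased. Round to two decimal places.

0.36

Campaign B is higher inside every engagement tier stratum but Campaign M is higher in aggregate. Whether to stratify depends on how engagement tier relates to the campaign.
Nothing the campaign does changes engagement tier; the imbalance is an allocation artefact. With engagement tier also predicting the outcome, the pooled figure is confounded, and the within-stratum comparison is the causal one.
Standardising Campaign B to the population engagement tier mix: 0.456·10/21 + 0.333·24/80 + 0.210·30/139 = 0.363.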